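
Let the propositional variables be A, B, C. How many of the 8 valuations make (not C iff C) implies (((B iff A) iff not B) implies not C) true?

Initial set: {((not C iff C) implies (((B iff A) iff not B) implies not C))}.
((not C iff C) implies (((B iff A) iff not B) implies not C)): β-rule — branch into not (not C iff C)  //  (((B iff A) iff not B) implies not C).
  branch 1 (add not (not C iff C)):
    not (not C iff C): β-rule — branch into not C, not C  //  not not C, C.
      branch 1.1 (add not C, not C):
        ○ open, literals {C=false}.
      branch 1.2 (add not not C, C):
        ○ open, literals {C=true}.
  branch 2 (add (((B iff A) iff not B) implies not C)):
    (((B iff A) iff not B) implies not C): β-rule — branch into not ((B iff A) iff not B)  //  not C.
      branch 2.1 (add not ((B iff A) iff not B)):
        not ((B iff A) iff not B): β-rule — branch into (B iff A), not not B  //  not (B iff A), not B.
          branch 2.1.1 (add (B iff A), not not B):
            (B iff A): β-rule — branch into B, A  //  not B, not A.
              branch 2.1.1.1 (add B, A):
                ○ open, literals {A=true, B=true}.
              branch 2.1.1.2 (add not B, not A):
                × closes — contains both B and not B.
          branch 2.1.2 (add not (B iff A), not B):
            not (B iff A): β-rule — branch into B, not A  //  not B, A.
              branch 2.1.2.1 (add B, not A):
                × closes — contains both B and not B.
              branch 2.1.2.2 (add not B, A):
                ○ open, literals {A=true, B=false}.
      branch 2.2 (add not C):
        ○ open, literals {C=false}.
2 branches closed, 5 open.
Each open branch fixes some atoms; the unmentioned ones are free. Counting distinct full assignments: branch {C=false} (A, B) contributes 4 new; branch {C=true} (A, B) contributes 4 new; branch {A=true, B=true} (C) contributes 0 new; branch {A=true, B=false} (C) contributes 0 new; branch {C=false} (A, B) contributes 0 new. Total: 8.

8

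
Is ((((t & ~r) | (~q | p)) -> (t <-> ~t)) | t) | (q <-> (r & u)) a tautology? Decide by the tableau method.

Not valid

Assume the negation and expand:
Initial set: {~(((((t & ~r) | (~q | p)) -> (t <-> ~t)) | t) | (q <-> (r & u)))}.
~(((((t & ~r) | (~q | p)) -> (t <-> ~t)) | t) | (q <-> (r & u))): α-rule — add ~((((t & ~r) | (~q | p)) -> (t <-> ~t)) | t), ~(q <-> (r & u)).
~((((t & ~r) | (~q | p)) -> (t <-> ~t)) | t): α-rule — add ~(((t & ~r) | (~q | p)) -> (t <-> ~t)), ~t.
~(((t & ~r) | (~q | p)) -> (t <-> ~t)): α-rule — add ((t & ~r) | (~q | p)), ~(t <-> ~t).
~(q <-> (r & u)): β-rule — branch into q, ~(r & u)  //  ~q, (r & u).
  branch 1 (add q, ~(r & u)):
    ((t & ~r) | (~q | p)): β-rule — branch into (t & ~r)  //  (~q | p).
      branch 1.1 (add (t & ~r)):
        (t & ~r): α-rule — add t, ~r.
        × closes — contains both t and ~t.
      branch 1.2 (add (~q | p)):
        ~(t <-> ~t): β-rule — branch into t, ~~t  //  ~t, ~t.
          branch 1.2.1 (add t, ~~t):
            × closes — contains both t and ~t.
          branch 1.2.2 (add ~t, ~t):
            ~(r & u): β-rule — branch into ~r  //  ~u.
              branch 1.2.2.1 (add ~r):
                (~q | p): β-rule — branch into ~q  //  p.
                  branch 1.2.2.1.1 (add ~q):
                    × closes — contains both q and ~q.
                  branch 1.2.2.1.2 (add p):
                    ○ open, literals {p=true, q=true, r=false, t=false}.
              branch 1.2.2.2 (add ~u):
                (~q | p): β-rule — branch into ~q  //  p.
                  branch 1.2.2.2.1 (add ~q):
                    × closes — contains both q and ~q.
                  branch 1.2.2.2.2 (add p):
                    ○ open, literals {p=true, q=true, t=false, u=false}.
  branch 2 (add ~q, (r & u)):
    (r & u): α-rule — add r, u.
    ((t & ~r) | (~q | p)): β-rule — branch into (t & ~r)  //  (~q | p).
      branch 2.1 (add (t & ~r)):
        (t & ~r): α-rule — add t, ~r.
        × closes — contains both t and ~t.
      branch 2.2 (add (~q | p)):
        ~(t <-> ~t): β-rule — branch into t, ~~t  //  ~t, ~t.
          branch 2.2.1 (add t, ~~t):
            × closes — contains both t and ~t.
          branch 2.2.2 (add ~t, ~t):
            (~q | p): β-rule — branch into ~q  //  p.
              branch 2.2.2.1 (add ~q):
                ○ open, literals {q=false, r=true, t=false, u=true}.
              branch 2.2.2.2 (add p):
                ○ open, literals {p=true, q=false, r=true, t=false, u=true}.
6 branches closed, 4 open.
An open branch gives a countermodel: p=true, q=true, r=false, t=false (unmentioned atoms arbitrary); under it the original formula is false.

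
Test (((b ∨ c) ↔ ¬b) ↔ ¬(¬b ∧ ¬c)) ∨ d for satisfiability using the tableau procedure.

Initial set: {T ((((b ∨ c) ↔ ¬b) ↔ ¬(¬b ∧ ¬c)) ∨ d)}.
T ((((b ∨ c) ↔ ¬b) ↔ ¬(¬b ∧ ¬c)) ∨ d): β-rule — branch into T (((b ∨ c) ↔ ¬b) ↔ ¬(¬b ∧ ¬c))  //  T d.
  branch 1 (add T (((b ∨ c) ↔ ¬b) ↔ ¬(¬b ∧ ¬c))):
    T (((b ∨ c) ↔ ¬b) ↔ ¬(¬b ∧ ¬c)): β-rule — branch into T ((b ∨ c) ↔ ¬b), T ¬(¬b ∧ ¬c)  //  F ((b ∨ c) ↔ ¬b), F ¬(¬b ∧ ¬c).
      branch 1.1 (add T ((b ∨ c) ↔ ¬b), T ¬(¬b ∧ ¬c)):
        T ((b ∨ c) ↔ ¬b): β-rule — branch into T (b ∨ c), T ¬b  //  F (b ∨ c), F ¬b.
          branch 1.1.1 (add T (b ∨ c), T ¬b):
            T ¬(¬b ∧ ¬c): β-rule — branch into F ¬b  //  F ¬c.
              branch 1.1.1.1 (add F ¬b):
                × closes — contains both b and ¬b.
              branch 1.1.1.2 (add F ¬c):
                T (b ∨ c): β-rule — branch into T b  //  T c.
                  branch 1.1.1.2.1 (add T b):
                    × closes — contains both b and ¬b.
                  branch 1.1.1.2.2 (add T c):
                    ○ open, literals {b=0, c=1}.
          branch 1.1.2 (add F (b ∨ c), F ¬b):
            F (b ∨ c): α-rule — add F b, F c.
            × closes — contains both b and ¬b.
      branch 1.2 (add F ((b ∨ c) ↔ ¬b), F ¬(¬b ∧ ¬c)):
        F ¬(¬b ∧ ¬c): α-rule — add T ¬b, T ¬c.
        F ((b ∨ c) ↔ ¬b): β-rule — branch into T (b ∨ c), F ¬b  //  F (b ∨ c), T ¬b.
          branch 1.2.1 (add T (b ∨ c), F ¬b):
            × closes — contains both b and ¬b.
          branch 1.2.2 (add F (b ∨ c), T ¬b):
            F (b ∨ c): α-rule — add F b, F c.
            ○ open, literals {b=0, c=0}.
  branch 2 (add T d):
    ○ open, literals {d=1}.
4 branches closed, 3 open.
An open branch gives a satisfying assignment: b=0, c=1.

Satisfiable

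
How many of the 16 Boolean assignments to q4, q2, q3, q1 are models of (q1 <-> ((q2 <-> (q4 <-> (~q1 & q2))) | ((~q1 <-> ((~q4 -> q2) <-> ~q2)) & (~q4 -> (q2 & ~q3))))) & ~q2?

4

Initial set: {((q1 <-> ((q2 <-> (q4 <-> (~q1 & q2))) | ((~q1 <-> ((~q4 -> q2) <-> ~q2)) & (~q4 -> (q2 & ~q3))))) & ~q2)}.
((q1 <-> ((q2 <-> (q4 <-> (~q1 & q2))) | ((~q1 <-> ((~q4 -> q2) <-> ~q2)) & (~q4 -> (q2 & ~q3))))) & ~q2): α-rule — add (q1 <-> ((q2 <-> (q4 <-> (~q1 & q2))) | ((~q1 <-> ((~q4 -> q2) <-> ~q2)) & (~q4 -> (q2 & ~q3))))), ~q2.
(q1 <-> ((q2 <-> (q4 <-> (~q1 & q2))) | ((~q1 <-> ((~q4 -> q2) <-> ~q2)) & (~q4 -> (q2 & ~q3))))): β-rule — branch into q1, ((q2 <-> (q4 <-> (~q1 & q2))) | ((~q1 <-> ((~q4 -> q2) <-> ~q2)) & (~q4 -> (q2 & ~q3))))  //  ~q1, ~((q2 <-> (q4 <-> (~q1 & q2))) | ((~q1 <-> ((~q4 -> q2) <-> ~q2)) & (~q4 -> (q2 & ~q3)))).
  branch 1 (add q1, ((q2 <-> (q4 <-> (~q1 & q2))) | ((~q1 <-> ((~q4 -> q2) <-> ~q2)) & (~q4 -> (q2 & ~q3))))):
    ((q2 <-> (q4 <-> (~q1 & q2))) | ((~q1 <-> ((~q4 -> q2) <-> ~q2)) & (~q4 -> (q2 & ~q3)))): β-rule — branch into (q2 <-> (q4 <-> (~q1 & q2)))  //  ((~q1 <-> ((~q4 -> q2) <-> ~q2)) & (~q4 -> (q2 & ~q3))).
      branch 1.1 (add (q2 <-> (q4 <-> (~q1 & q2)))):
        (q2 <-> (q4 <-> (~q1 & q2))): β-rule — branch into q2, (q4 <-> (~q1 & q2))  //  ~q2, ~(q4 <-> (~q1 & q2)).
          branch 1.1.1 (add q2, (q4 <-> (~q1 & q2))):
            × closes — contains both q2 and ~q2.
          branch 1.1.2 (add ~q2, ~(q4 <-> (~q1 & q2))):
            ~(q4 <-> (~q1 & q2)): β-rule — branch into q4, ~(~q1 & q2)  //  ~q4, (~q1 & q2).
              branch 1.1.2.1 (add q4, ~(~q1 & q2)):
                ~(~q1 & q2): β-rule — branch into ~~q1  //  ~q2.
                  branch 1.1.2.1.1 (add ~~q1):
                    ○ open, literals {q1=true, q2=false, q4=true}.
                  branch 1.1.2.1.2 (add ~q2):
                    ○ open, literals {q1=true, q2=false, q4=true}.
              branch 1.1.2.2 (add ~q4, (~q1 & q2)):
                (~q1 & q2): α-rule — add ~q1, q2.
                × closes — contains both q1 and ~q1.
      branch 1.2 (add ((~q1 <-> ((~q4 -> q2) <-> ~q2)) & (~q4 -> (q2 & ~q3)))):
        ((~q1 <-> ((~q4 -> q2) <-> ~q2)) & (~q4 -> (q2 & ~q3))): α-rule — add (~q1 <-> ((~q4 -> q2) <-> ~q2)), (~q4 -> (q2 & ~q3)).
        (~q1 <-> ((~q4 -> q2) <-> ~q2)): β-rule — branch into ~q1, ((~q4 -> q2) <-> ~q2)  //  ~~q1, ~((~q4 -> q2) <-> ~q2).
          branch 1.2.1 (add ~q1, ((~q4 -> q2) <-> ~q2)):
            × closes — contains both q1 and ~q1.
          branch 1.2.2 (add ~~q1, ~((~q4 -> q2) <-> ~q2)):
            (~q4 -> (q2 & ~q3)): β-rule — branch into ~~q4  //  (q2 & ~q3).
              branch 1.2.2.1 (add ~~q4):
                ~((~q4 -> q2) <-> ~q2): β-rule — branch into (~q4 -> q2), ~~q2  //  ~(~q4 -> q2), ~q2.
                  branch 1.2.2.1.1 (add (~q4 -> q2), ~~q2):
                    × closes — contains both q2 and ~q2.
                  branch 1.2.2.1.2 (add ~(~q4 -> q2), ~q2):
                    ~(~q4 -> q2): α-rule — add ~q4, ~q2.
                    × closes — contains both q4 and ~q4.
              branch 1.2.2.2 (add (q2 & ~q3)):
                (q2 & ~q3): α-rule — add q2, ~q3.
                × closes — contains both q2 and ~q2.
  branch 2 (add ~q1, ~((q2 <-> (q4 <-> (~q1 & q2))) | ((~q1 <-> ((~q4 -> q2) <-> ~q2)) & (~q4 -> (q2 & ~q3))))):
    ~((q2 <-> (q4 <-> (~q1 & q2))) | ((~q1 <-> ((~q4 -> q2) <-> ~q2)) & (~q4 -> (q2 & ~q3)))): α-rule — add ~(q2 <-> (q4 <-> (~q1 & q2))), ~((~q1 <-> ((~q4 -> q2) <-> ~q2)) & (~q4 -> (q2 & ~q3))).
    ~(q2 <-> (q4 <-> (~q1 & q2))): β-rule — branch into q2, ~(q4 <-> (~q1 & q2))  //  ~q2, (q4 <-> (~q1 & q2)).
      branch 2.1 (add q2, ~(q4 <-> (~q1 & q2))):
        × closes — contains both q2 and ~q2.
      branch 2.2 (add ~q2, (q4 <-> (~q1 & q2))):
        ~((~q1 <-> ((~q4 -> q2) <-> ~q2)) & (~q4 -> (q2 & ~q3))): β-rule — branch into ~(~q1 <-> ((~q4 -> q2) <-> ~q2))  //  ~(~q4 -> (q2 & ~q3)).
          branch 2.2.1 (add ~(~q1 <-> ((~q4 -> q2) <-> ~q2))):
            (q4 <-> (~q1 & q2)): β-rule — branch into q4, (~q1 & q2)  //  ~q4, ~(~q1 & q2).
              branch 2.2.1.1 (add q4, (~q1 & q2)):
                (~q1 & q2): α-rule — add ~q1, q2.
                × closes — contains both q2 and ~q2.
              branch 2.2.1.2 (add ~q4, ~(~q1 & q2)):
                ~(~q1 <-> ((~q4 -> q2) <-> ~q2)): β-rule — branch into ~q1, ~((~q4 -> q2) <-> ~q2)  //  ~~q1, ((~q4 -> q2) <-> ~q2).
                  branch 2.2.1.2.1 (add ~q1, ~((~q4 -> q2) <-> ~q2)):
                    ~(~q1 & q2): β-rule — branch into ~~q1  //  ~q2.
                      branch 2.2.1.2.1.1 (add ~~q1):
                        × closes — contains both q1 and ~q1.
                      branch 2.2.1.2.1.2 (add ~q2):
                        ~((~q4 -> q2) <-> ~q2): β-rule — branch into (~q4 -> q2), ~~q2  //  ~(~q4 -> q2), ~q2.
                          branch 2.2.1.2.1.2.1 (add (~q4 -> q2), ~~q2):
                            × closes — contains both q2 and ~q2.
                          branch 2.2.1.2.1.2.2 (add ~(~q4 -> q2), ~q2):
                            ~(~q4 -> q2): α-rule — add ~q4, ~q2.
                            ○ open, literals {q1=false, q2=false, q4=false}.
                  branch 2.2.1.2.2 (add ~~q1, ((~q4 -> q2) <-> ~q2)):
                    × closes — contains both q1 and ~q1.
          branch 2.2.2 (add ~(~q4 -> (q2 & ~q3))):
            ~(~q4 -> (q2 & ~q3)): α-rule — add ~q4, ~(q2 & ~q3).
            (q4 <-> (~q1 & q2)): β-rule — branch into q4, (~q1 & q2)  //  ~q4, ~(~q1 & q2).
              branch 2.2.2.1 (add q4, (~q1 & q2)):
                × closes — contains both q4 and ~q4.
              branch 2.2.2.2 (add ~q4, ~(~q1 & q2)):
                ~(q2 & ~q3): β-rule — branch into ~q2  //  ~~q3.
                  branch 2.2.2.2.1 (add ~q2):
                    ~(~q1 & q2): β-rule — branch into ~~q1  //  ~q2.
                      branch 2.2.2.2.1.1 (add ~~q1):
                        × closes — contains both q1 and ~q1.
                      branch 2.2.2.2.1.2 (add ~q2):
                        ○ open, literals {q1=false, q2=false, q4=false}.
                  branch 2.2.2.2.2 (add ~~q3):
                    ~(~q1 & q2): β-rule — branch into ~~q1  //  ~q2.
                      branch 2.2.2.2.2.1 (add ~~q1):
                        × closes — contains both q1 and ~q1.
                      branch 2.2.2.2.2.2 (add ~q2):
                        ○ open, literals {q1=false, q2=false, q3=true, q4=false}.
14 branches closed, 5 open.
Each open branch fixes some atoms; the unmentioned ones are free. Counting distinct full assignments: branch {q1=true, q2=false, q4=true} (q3) contributes 2 new; branch {q1=true, q2=false, q4=true} (q3) contributes 0 new; branch {q1=false, q2=false, q4=false} (q3) contributes 2 new; branch {q1=false, q2=false, q4=false} (q3) contributes 0 new; branch {q1=false, q2=false, q3=true, q4=false} (none free) contributes 0 new. Total: 4.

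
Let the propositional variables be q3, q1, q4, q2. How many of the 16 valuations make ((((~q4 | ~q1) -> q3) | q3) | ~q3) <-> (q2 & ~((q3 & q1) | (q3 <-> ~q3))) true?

Initial set: {T (((((~q4 | ~q1) -> q3) | q3) | ~q3) <-> (q2 & ~((q3 & q1) | (q3 <-> ~q3))))}.
T (((((~q4 | ~q1) -> q3) | q3) | ~q3) <-> (q2 & ~((q3 & q1) | (q3 <-> ~q3)))): β-rule — branch into T ((((~q4 | ~q1) -> q3) | q3) | ~q3), T (q2 & ~((q3 & q1) | (q3 <-> ~q3)))  //  F ((((~q4 | ~q1) -> q3) | q3) | ~q3), F (q2 & ~((q3 & q1) | (q3 <-> ~q3))).
  branch 1 (add T ((((~q4 | ~q1) -> q3) | q3) | ~q3), T (q2 & ~((q3 & q1) | (q3 <-> ~q3)))):
    T (q2 & ~((q3 & q1) | (q3 <-> ~q3))): α-rule — add T q2, T ~((q3 & q1) | (q3 <-> ~q3)).
    T ~((q3 & q1) | (q3 <-> ~q3)): α-rule — add F (q3 & q1), F (q3 <-> ~q3).
    T ((((~q4 | ~q1) -> q3) | q3) | ~q3): β-rule — branch into T (((~q4 | ~q1) -> q3) | q3)  //  T ~q3.
      branch 1.1 (add T (((~q4 | ~q1) -> q3) | q3)):
        F (q3 & q1): β-rule — branch into F q3  //  F q1.
          branch 1.1.1 (add F q3):
            F (q3 <-> ~q3): β-rule — branch into T q3, F ~q3  //  F q3, T ~q3.
              branch 1.1.1.1 (add T q3, F ~q3):
                × closes — contains both q3 and ~q3.
              branch 1.1.1.2 (add F q3, T ~q3):
                T (((~q4 | ~q1) -> q3) | q3): β-rule — branch into T ((~q4 | ~q1) -> q3)  //  T q3.
                  branch 1.1.1.2.1 (add T ((~q4 | ~q1) -> q3)):
                    T ((~q4 | ~q1) -> q3): β-rule — branch into F (~q4 | ~q1)  //  T q3.
                      branch 1.1.1.2.1.1 (add F (~q4 | ~q1)):
                        F (~q4 | ~q1): α-rule — add F ~q4, F ~q1.
                        ○ open, literals {q1=true, q2=true, q3=false, q4=true}.
                      branch 1.1.1.2.1.2 (add T q3):
                        × closes — contains both q3 and ~q3.
                  branch 1.1.1.2.2 (add T q3):
                    × closes — contains both q3 and ~q3.
          branch 1.1.2 (add F q1):
            F (q3 <-> ~q3): β-rule — branch into T q3, F ~q3  //  F q3, T ~q3.
              branch 1.1.2.1 (add T q3, F ~q3):
                T (((~q4 | ~q1) -> q3) | q3): β-rule — branch into T ((~q4 | ~q1) -> q3)  //  T q3.
                  branch 1.1.2.1.1 (add T ((~q4 | ~q1) -> q3)):
                    T ((~q4 | ~q1) -> q3): β-rule — branch into F (~q4 | ~q1)  //  T q3.
                      branch 1.1.2.1.1.1 (add F (~q4 | ~q1)):
                        F (~q4 | ~q1): α-rule — add F ~q4, F ~q1.
                        × closes — contains both q1 and ~q1.
                      branch 1.1.2.1.1.2 (add T q3):
                        ○ open, literals {q1=false, q2=true, q3=true}.
                  branch 1.1.2.1.2 (add T q3):
                    ○ open, literals {q1=false, q2=true, q3=true}.
              branch 1.1.2.2 (add F q3, T ~q3):
                T (((~q4 | ~q1) -> q3) | q3): β-rule — branch into T ((~q4 | ~q1) -> q3)  //  T q3.
                  branch 1.1.2.2.1 (add T ((~q4 | ~q1) -> q3)):
                    T ((~q4 | ~q1) -> q3): β-rule — branch into F (~q4 | ~q1)  //  T q3.
                      branch 1.1.2.2.1.1 (add F (~q4 | ~q1)):
                        F (~q4 | ~q1): α-rule — add F ~q4, F ~q1.
                        × closes — contains both q1 and ~q1.
                      branch 1.1.2.2.1.2 (add T q3):
                        × closes — contains both q3 and ~q3.
                  branch 1.1.2.2.2 (add T q3):
                    × closes — contains both q3 and ~q3.
      branch 1.2 (add T ~q3):
        F (q3 & q1): β-rule — branch into F q3  //  F q1.
          branch 1.2.1 (add F q3):
            F (q3 <-> ~q3): β-rule — branch into T q3, F ~q3  //  F q3, T ~q3.
              branch 1.2.1.1 (add T q3, F ~q3):
                × closes — contains both q3 and ~q3.
              branch 1.2.1.2 (add F q3, T ~q3):
                ○ open, literals {q2=true, q3=false}.
          branch 1.2.2 (add F q1):
            F (q3 <-> ~q3): β-rule — branch into T q3, F ~q3  //  F q3, T ~q3.
              branch 1.2.2.1 (add T q3, F ~q3):
                × closes — contains both q3 and ~q3.
              branch 1.2.2.2 (add F q3, T ~q3):
                ○ open, literals {q1=false, q2=true, q3=false}.
  branch 2 (add F ((((~q4 | ~q1) -> q3) | q3) | ~q3), F (q2 & ~((q3 & q1) | (q3 <-> ~q3)))):
    F ((((~q4 | ~q1) -> q3) | q3) | ~q3): α-rule — add F (((~q4 | ~q1) -> q3) | q3), F ~q3.
    F (((~q4 | ~q1) -> q3) | q3): α-rule — add F ((~q4 | ~q1) -> q3), F q3.
    × closes — contains both q3 and ~q3.
10 branches closed, 5 open.
Each open branch fixes some atoms; the unmentioned ones are free. Counting distinct full assignments: branch {q1=true, q2=true, q3=false, q4=true} (none free) contributes 1 new; branch {q1=false, q2=true, q3=true} (q4) contributes 2 new; branch {q1=false, q2=true, q3=true} (q4) contributes 0 new; branch {q2=true, q3=false} (q1, q4) contributes 3 new; branch {q1=false, q2=true, q3=false} (q4) contributes 0 new. Total: 6.

6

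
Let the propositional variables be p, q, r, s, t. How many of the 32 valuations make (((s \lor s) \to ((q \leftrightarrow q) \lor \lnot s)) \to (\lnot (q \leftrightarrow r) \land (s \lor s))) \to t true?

Initial set: {T ((((s \lor s) \to ((q \leftrightarrow q) \lor \lnot s)) \to (\lnot (q \leftrightarrow r) \land (s \lor s))) \to t)}.
T ((((s \lor s) \to ((q \leftrightarrow q) \lor \lnot s)) \to (\lnot (q \leftrightarrow r) \land (s \lor s))) \to t): β-rule — branch into F (((s \lor s) \to ((q \leftrightarrow q) \lor \lnot s)) \to (\lnot (q \leftrightarrow r) \land (s \lor s)))  //  T t.
  branch 1 (add F (((s \lor s) \to ((q \leftrightarrow q) \lor \lnot s)) \to (\lnot (q \leftrightarrow r) \land (s \lor s)))):
    F (((s \lor s) \to ((q \leftrightarrow q) \lor \lnot s)) \to (\lnot (q \leftrightarrow r) \land (s \lor s))): α-rule — add T ((s \lor s) \to ((q \leftrightarrow q) \lor \lnot s)), F (\lnot (q \leftrightarrow r) \land (s \lor s)).
    T ((s \lor s) \to ((q \leftrightarrow q) \lor \lnot s)): β-rule — branch into F (s \lor s)  //  T ((q \leftrightarrow q) \lor \lnot s).
      branch 1.1 (add F (s \lor s)):
        F (s \lor s): α-rule — add F s, F s.
        F (\lnot (q \leftrightarrow r) \land (s \lor s)): β-rule — branch into F \lnot (q \leftrightarrow r)  //  F (s \lor s).
          branch 1.1.1 (add F \lnot (q \leftrightarrow r)):
            F \lnot (q \leftrightarrow r): β-rule — branch into T q, T r  //  F q, F r.
              branch 1.1.1.1 (add T q, T r):
                ○ open, literals {q=1, r=1, s=0}.
              branch 1.1.1.2 (add F q, F r):
                ○ open, literals {q=0, r=0, s=0}.
          branch 1.1.2 (add F (s \lor s)):
            F (s \lor s): α-rule — add F s, F s.
            ○ open, literals {s=0}.
      branch 1.2 (add T ((q \leftrightarrow q) \lor \lnot s)):
        F (\lnot (q \leftrightarrow r) \land (s \lor s)): β-rule — branch into F \lnot (q \leftrightarrow r)  //  F (s \lor s).
          branch 1.2.1 (add F \lnot (q \leftrightarrow r)):
            T ((q \leftrightarrow q) \lor \lnot s): β-rule — branch into T (q \leftrightarrow q)  //  T \lnot s.
              branch 1.2.1.1 (add T (q \leftrightarrow q)):
                F \lnot (q \leftrightarrow r): β-rule — branch into T q, T r  //  F q, F r.
                  branch 1.2.1.1.1 (add T q, T r):
                    T (q \leftrightarrow q): β-rule — branch into T q, T q  //  F q, F q.
                      branch 1.2.1.1.1.1 (add T q, T q):
                        ○ open, literals {q=1, r=1}.
                      branch 1.2.1.1.1.2 (add F q, F q):
                        × closes — contains both q and \lnot q.
                  branch 1.2.1.1.2 (add F q, F r):
                    T (q \leftrightarrow q): β-rule — branch into T q, T q  //  F q, F q.
                      branch 1.2.1.1.2.1 (add T q, T q):
                        × closes — contains both q and \lnot q.
                      branch 1.2.1.1.2.2 (add F q, F q):
                        ○ open, literals {q=0, r=0}.
              branch 1.2.1.2 (add T \lnot s):
                F \lnot (q \leftrightarrow r): β-rule — branch into T q, T r  //  F q, F r.
                  branch 1.2.1.2.1 (add T q, T r):
                    ○ open, literals {q=1, r=1, s=0}.
                  branch 1.2.1.2.2 (add F q, F r):
                    ○ open, literals {q=0, r=0, s=0}.
          branch 1.2.2 (add F (s \lor s)):
            F (s \lor s): α-rule — add F s, F s.
            T ((q \leftrightarrow q) \lor \lnot s): β-rule — branch into T (q \leftrightarrow q)  //  T \lnot s.
              branch 1.2.2.1 (add T (q \leftrightarrow q)):
                T (q \leftrightarrow q): β-rule — branch into T q, T q  //  F q, F q.
                  branch 1.2.2.1.1 (add T q, T q):
                    ○ open, literals {q=1, s=0}.
                  branch 1.2.2.1.2 (add F q, F q):
                    ○ open, literals {q=0, s=0}.
              branch 1.2.2.2 (add T \lnot s):
                ○ open, literals {s=0}.
  branch 2 (add T t):
    ○ open, literals {t=1}.
2 branches closed, 11 open.
Each open branch fixes some atoms; the unmentioned ones are free. Counting distinct full assignments: branch {q=1, r=1, s=0} (p, t) contributes 4 new; branch {q=0, r=0, s=0} (p, t) contributes 4 new; branch {s=0} (p, q, r, t) contributes 8 new; branch {q=1, r=1} (p, s, t) contributes 4 new; branch {q=0, r=0} (p, s, t) contributes 4 new; branch {q=1, r=1, s=0} (p, t) contributes 0 new; branch {q=0, r=0, s=0} (p, t) contributes 0 new; branch {q=1, s=0} (p, r, t) contributes 0 new; branch {q=0, s=0} (p, r, t) contributes 0 new; branch {s=0} (p, q, r, t) contributes 0 new; branch {t=1} (p, q, r, s) contributes 4 new. Total: 28.

28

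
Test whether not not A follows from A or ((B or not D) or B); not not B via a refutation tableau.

No

Initial set: {(A or ((B or not D) or B)); not not B; not not not A}.
not not B: drop double negation, giving B.
not not not A: drop double negation, giving not A.
(A or ((B or not D) or B)): β-rule — branch into A  //  ((B or not D) or B).
  branch 1 (add A):
    × closes — contains both A and not A.
  branch 2 (add ((B or not D) or B)):
    ((B or not D) or B): β-rule — branch into (B or not D)  //  B.
      branch 2.1 (add (B or not D)):
        (B or not D): β-rule — branch into B  //  not D.
          branch 2.1.1 (add B):
            ○ open, literals {A=false, B=true}.
          branch 2.1.2 (add not D):
            ○ open, literals {A=false, B=true, D=false}.
      branch 2.2 (add B):
        ○ open, literals {A=false, B=true}.
1 branch closed, 3 open.
An open branch gives a countermodel: A=false, B=true (unmentioned atoms arbitrary); the premises hold there but the conclusion fails.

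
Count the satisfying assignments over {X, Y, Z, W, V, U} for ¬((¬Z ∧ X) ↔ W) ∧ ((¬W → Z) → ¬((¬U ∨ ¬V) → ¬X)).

Initial set: {(¬((¬Z ∧ X) ↔ W) ∧ ((¬W → Z) → ¬((¬U ∨ ¬V) → ¬X)))}.
(¬((¬Z ∧ X) ↔ W) ∧ ((¬W → Z) → ¬((¬U ∨ ¬V) → ¬X))): α-rule — add ¬((¬Z ∧ X) ↔ W), ((¬W → Z) → ¬((¬U ∨ ¬V) → ¬X)).
¬((¬Z ∧ X) ↔ W): β-rule — branch into (¬Z ∧ X), ¬W  //  ¬(¬Z ∧ X), W.
  branch 1 (add (¬Z ∧ X), ¬W):
    (¬Z ∧ X): α-rule — add ¬Z, X.
    ((¬W → Z) → ¬((¬U ∨ ¬V) → ¬X)): β-rule — branch into ¬(¬W → Z)  //  ¬((¬U ∨ ¬V) → ¬X).
      branch 1.1 (add ¬(¬W → Z)):
        ¬(¬W → Z): α-rule — add ¬W, ¬Z.
        ○ open, literals {W=false, X=true, Z=false}.
      branch 1.2 (add ¬((¬U ∨ ¬V) → ¬X)):
        ¬((¬U ∨ ¬V) → ¬X): α-rule — add (¬U ∨ ¬V), ¬¬X.
        (¬U ∨ ¬V): β-rule — branch into ¬U  //  ¬V.
          branch 1.2.1 (add ¬U):
            ○ open, literals {U=false, W=false, X=true, Z=false}.
          branch 1.2.2 (add ¬V):
            ○ open, literals {V=false, W=false, X=true, Z=false}.
  branch 2 (add ¬(¬Z ∧ X), W):
    ((¬W → Z) → ¬((¬U ∨ ¬V) → ¬X)): β-rule — branch into ¬(¬W → Z)  //  ¬((¬U ∨ ¬V) → ¬X).
      branch 2.1 (add ¬(¬W → Z)):
        ¬(¬W → Z): α-rule — add ¬W, ¬Z.
        × closes — contains both W and ¬W.
      branch 2.2 (add ¬((¬U ∨ ¬V) → ¬X)):
        ¬((¬U ∨ ¬V) → ¬X): α-rule — add (¬U ∨ ¬V), ¬¬X.
        ¬(¬Z ∧ X): β-rule — branch into ¬¬Z  //  ¬X.
          branch 2.2.1 (add ¬¬Z):
            (¬U ∨ ¬V): β-rule — branch into ¬U  //  ¬V.
              branch 2.2.1.1 (add ¬U):
                ○ open, literals {U=false, W=true, X=true, Z=true}.
              branch 2.2.1.2 (add ¬V):
                ○ open, literals {V=false, W=true, X=true, Z=true}.
          branch 2.2.2 (add ¬X):
            × closes — contains both X and ¬X.
2 branches closed, 5 open.
Each open branch fixes some atoms; the unmentioned ones are free. Counting distinct full assignments: branch {W=false, X=true, Z=false} (Y, V, U) contributes 8 new; branch {U=false, W=false, X=true, Z=false} (Y, V) contributes 0 new; branch {V=false, W=false, X=true, Z=false} (Y, U) contributes 0 new; branch {U=false, W=true, X=true, Z=true} (Y, V) contributes 4 new; branch {V=false, W=true, X=true, Z=true} (Y, U) contributes 2 new. Total: 14.

14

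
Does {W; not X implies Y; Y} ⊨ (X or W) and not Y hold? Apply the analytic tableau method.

No

Initial set: {W; (not X implies Y); Y; not ((X or W) and not Y)}.
(not X implies Y): β-rule — branch into not not X  //  Y.
  branch 1 (add not not X):
    not ((X or W) and not Y): β-rule — branch into not (X or W)  //  not not Y.
      branch 1.1 (add not (X or W)):
        not (X or W): α-rule — add not X, not W.
        × closes — contains both X and not X.
      branch 1.2 (add not not Y):
        ○ open, literals {W=T, X=T, Y=T}.
  branch 2 (add Y):
    not ((X or W) and not Y): β-rule — branch into not (X or W)  //  not not Y.
      branch 2.1 (add not (X or W)):
        not (X or W): α-rule — add not X, not W.
        × closes — contains both W and not W.
      branch 2.2 (add not not Y):
        ○ open, literals {W=T, Y=T}.
2 branches closed, 2 open.
An open branch gives a countermodel: W=T, X=T, Y=T (unmentioned atoms arbitrary); the premises hold there but the conclusion fails.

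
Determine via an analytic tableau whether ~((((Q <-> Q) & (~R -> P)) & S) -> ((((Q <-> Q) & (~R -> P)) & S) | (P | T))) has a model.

Unsatisfiable

Initial set: {~((((Q <-> Q) & (~R -> P)) & S) -> ((((Q <-> Q) & (~R -> P)) & S) | (P | T)))}.
~((((Q <-> Q) & (~R -> P)) & S) -> ((((Q <-> Q) & (~R -> P)) & S) | (P | T))): α-rule — add (((Q <-> Q) & (~R -> P)) & S), ~((((Q <-> Q) & (~R -> P)) & S) | (P | T)).
(((Q <-> Q) & (~R -> P)) & S): α-rule — add ((Q <-> Q) & (~R -> P)), S.
~((((Q <-> Q) & (~R -> P)) & S) | (P | T)): α-rule — add ~(((Q <-> Q) & (~R -> P)) & S), ~(P | T).
((Q <-> Q) & (~R -> P)): α-rule — add (Q <-> Q), (~R -> P).
~(P | T): α-rule — add ~P, ~T.
~(((Q <-> Q) & (~R -> P)) & S): β-rule — branch into ~((Q <-> Q) & (~R -> P))  //  ~S.
  branch 1 (add ~((Q <-> Q) & (~R -> P))):
    (Q <-> Q): β-rule — branch into Q, Q  //  ~Q, ~Q.
      branch 1.1 (add Q, Q):
        (~R -> P): β-rule — branch into ~~R  //  P.
          branch 1.1.1 (add ~~R):
            ~((Q <-> Q) & (~R -> P)): β-rule — branch into ~(Q <-> Q)  //  ~(~R -> P).
              branch 1.1.1.1 (add ~(Q <-> Q)):
                ~(Q <-> Q): β-rule — branch into Q, ~Q  //  ~Q, Q.
                  branch 1.1.1.1.1 (add Q, ~Q):
                    × closes — contains both Q and ~Q.
                  branch 1.1.1.1.2 (add ~Q, Q):
                    × closes — contains both Q and ~Q.
              branch 1.1.1.2 (add ~(~R -> P)):
                ~(~R -> P): α-rule — add ~R, ~P.
                × closes — contains both R and ~R.
          branch 1.1.2 (add P):
            × closes — contains both P and ~P.
      branch 1.2 (add ~Q, ~Q):
        (~R -> P): β-rule — branch into ~~R  //  P.
          branch 1.2.1 (add ~~R):
            ~((Q <-> Q) & (~R -> P)): β-rule — branch into ~(Q <-> Q)  //  ~(~R -> P).
              branch 1.2.1.1 (add ~(Q <-> Q)):
                ~(Q <-> Q): β-rule — branch into Q, ~Q  //  ~Q, Q.
                  branch 1.2.1.1.1 (add Q, ~Q):
                    × closes — contains both Q and ~Q.
                  branch 1.2.1.1.2 (add ~Q, Q):
                    × closes — contains both Q and ~Q.
              branch 1.2.1.2 (add ~(~R -> P)):
                ~(~R -> P): α-rule — add ~R, ~P.
                × closes — contains both R and ~R.
          branch 1.2.2 (add P):
            × closes — contains both P and ~P.
  branch 2 (add ~S):
    × closes — contains both S and ~S.
All 9 branches close.
Every branch closed; the formula is unsatisfiable.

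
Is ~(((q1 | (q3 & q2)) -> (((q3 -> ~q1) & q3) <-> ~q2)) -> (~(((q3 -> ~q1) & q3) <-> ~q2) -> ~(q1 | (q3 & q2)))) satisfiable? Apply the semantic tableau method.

Initial set: {T ~(((q1 | (q3 & q2)) -> (((q3 -> ~q1) & q3) <-> ~q2)) -> (~(((q3 -> ~q1) & q3) <-> ~q2) -> ~(q1 | (q3 & q2))))}.
T ~(((q1 | (q3 & q2)) -> (((q3 -> ~q1) & q3) <-> ~q2)) -> (~(((q3 -> ~q1) & q3) <-> ~q2) -> ~(q1 | (q3 & q2)))): α-rule — add T ((q1 | (q3 & q2)) -> (((q3 -> ~q1) & q3) <-> ~q2)), F (~(((q3 -> ~q1) & q3) <-> ~q2) -> ~(q1 | (q3 & q2))).
F (~(((q3 -> ~q1) & q3) <-> ~q2) -> ~(q1 | (q3 & q2))): α-rule — add T ~(((q3 -> ~q1) & q3) <-> ~q2), F ~(q1 | (q3 & q2)).
T ((q1 | (q3 & q2)) -> (((q3 -> ~q1) & q3) <-> ~q2)): β-rule — branch into F (q1 | (q3 & q2))  //  T (((q3 -> ~q1) & q3) <-> ~q2).
  branch 1 (add F (q1 | (q3 & q2))):
    F (q1 | (q3 & q2)): α-rule — add F q1, F (q3 & q2).
    T ~(((q3 -> ~q1) & q3) <-> ~q2): β-rule — branch into T ((q3 -> ~q1) & q3), F ~q2  //  F ((q3 -> ~q1) & q3), T ~q2.
      branch 1.1 (add T ((q3 -> ~q1) & q3), F ~q2):
        T ((q3 -> ~q1) & q3): α-rule — add T (q3 -> ~q1), T q3.
        F ~(q1 | (q3 & q2)): β-rule — branch into T q1  //  T (q3 & q2).
          branch 1.1.1 (add T q1):
            × closes — contains both q1 and ~q1.
          branch 1.1.2 (add T (q3 & q2)):
            T (q3 & q2): α-rule — add T q3, T q2.
            F (q3 & q2): β-rule — branch into F q3  //  F q2.
              branch 1.1.2.1 (add F q3):
                × closes — contains both q3 and ~q3.
              branch 1.1.2.2 (add F q2):
                × closes — contains both q2 and ~q2.
      branch 1.2 (add F ((q3 -> ~q1) & q3), T ~q2):
        F ~(q1 | (q3 & q2)): β-rule — branch into T q1  //  T (q3 & q2).
          branch 1.2.1 (add T q1):
            × closes — contains both q1 and ~q1.
          branch 1.2.2 (add T (q3 & q2)):
            T (q3 & q2): α-rule — add T q3, T q2.
            × closes — contains both q2 and ~q2.
  branch 2 (add T (((q3 -> ~q1) & q3) <-> ~q2)):
    T ~(((q3 -> ~q1) & q3) <-> ~q2): β-rule — branch into T ((q3 -> ~q1) & q3), F ~q2  //  F ((q3 -> ~q1) & q3), T ~q2.
      branch 2.1 (add T ((q3 -> ~q1) & q3), F ~q2):
        T ((q3 -> ~q1) & q3): α-rule — add T (q3 -> ~q1), T q3.
        F ~(q1 | (q3 & q2)): β-rule — branch into T q1  //  T (q3 & q2).
          branch 2.1.1 (add T q1):
            T (((q3 -> ~q1) & q3) <-> ~q2): β-rule — branch into T ((q3 -> ~q1) & q3), T ~q2  //  F ((q3 -> ~q1) & q3), F ~q2.
              branch 2.1.1.1 (add T ((q3 -> ~q1) & q3), T ~q2):
                × closes — contains both q2 and ~q2.
              branch 2.1.1.2 (add F ((q3 -> ~q1) & q3), F ~q2):
                T (q3 -> ~q1): β-rule — branch into F q3  //  T ~q1.
                  branch 2.1.1.2.1 (add F q3):
                    × closes — contains both q3 and ~q3.
                  branch 2.1.1.2.2 (add T ~q1):
                    × closes — contains both q1 and ~q1.
          branch 2.1.2 (add T (q3 & q2)):
            T (q3 & q2): α-rule — add T q3, T q2.
            T (((q3 -> ~q1) & q3) <-> ~q2): β-rule — branch into T ((q3 -> ~q1) & q3), T ~q2  //  F ((q3 -> ~q1) & q3), F ~q2.
              branch 2.1.2.1 (add T ((q3 -> ~q1) & q3), T ~q2):
                × closes — contains both q2 and ~q2.
              branch 2.1.2.2 (add F ((q3 -> ~q1) & q3), F ~q2):
                T (q3 -> ~q1): β-rule — branch into F q3  //  T ~q1.
                  branch 2.1.2.2.1 (add F q3):
                    × closes — contains both q3 and ~q3.
                  branch 2.1.2.2.2 (add T ~q1):
                    F ((q3 -> ~q1) & q3): β-rule — branch into F (q3 -> ~q1)  //  F q3.
                      branch 2.1.2.2.2.1 (add F (q3 -> ~q1)):
                        F (q3 -> ~q1): α-rule — add T q3, F ~q1.
                        × closes — contains both q1 and ~q1.
                      branch 2.1.2.2.2.2 (add F q3):
                        × closes — contains both q3 and ~q3.
      branch 2.2 (add F ((q3 -> ~q1) & q3), T ~q2):
        F ~(q1 | (q3 & q2)): β-rule — branch into T q1  //  T (q3 & q2).
          branch 2.2.1 (add T q1):
            T (((q3 -> ~q1) & q3) <-> ~q2): β-rule — branch into T ((q3 -> ~q1) & q3), T ~q2  //  F ((q3 -> ~q1) & q3), F ~q2.
              branch 2.2.1.1 (add T ((q3 -> ~q1) & q3), T ~q2):
                T ((q3 -> ~q1) & q3): α-rule — add T (q3 -> ~q1), T q3.
                F ((q3 -> ~q1) & q3): β-rule — branch into F (q3 -> ~q1)  //  F q3.
                  branch 2.2.1.1.1 (add F (q3 -> ~q1)):
                    F (q3 -> ~q1): α-rule — add T q3, F ~q1.
                    T (q3 -> ~q1): β-rule — branch into F q3  //  T ~q1.
                      branch 2.2.1.1.1.1 (add F q3):
                        × closes — contains both q3 and ~q3.
                      branch 2.2.1.1.1.2 (add T ~q1):
                        × closes — contains both q1 and ~q1.
                  branch 2.2.1.1.2 (add F q3):
                    × closes — contains both q3 and ~q3.
              branch 2.2.1.2 (add F ((q3 -> ~q1) & q3), F ~q2):
                × closes — contains both q2 and ~q2.
          branch 2.2.2 (add T (q3 & q2)):
            T (q3 & q2): α-rule — add T q3, T q2.
            × closes — contains both q2 and ~q2.
All 17 branches close.
Every branch closed; the formula is unsatisfiable.

Unsatisfiable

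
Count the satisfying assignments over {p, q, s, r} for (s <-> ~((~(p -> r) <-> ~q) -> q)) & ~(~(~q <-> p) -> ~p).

2

Initial set: {((s <-> ~((~(p -> r) <-> ~q) -> q)) & ~(~(~q <-> p) -> ~p))}.
((s <-> ~((~(p -> r) <-> ~q) -> q)) & ~(~(~q <-> p) -> ~p)): α-rule — add (s <-> ~((~(p -> r) <-> ~q) -> q)), ~(~(~q <-> p) -> ~p).
~(~(~q <-> p) -> ~p): α-rule — add ~(~q <-> p), ~~p.
(s <-> ~((~(p -> r) <-> ~q) -> q)): β-rule — branch into s, ~((~(p -> r) <-> ~q) -> q)  //  ~s, ~~((~(p -> r) <-> ~q) -> q).
  branch 1 (add s, ~((~(p -> r) <-> ~q) -> q)):
    ~((~(p -> r) <-> ~q) -> q): α-rule — add (~(p -> r) <-> ~q), ~q.
    ~(~q <-> p): β-rule — branch into ~q, ~p  //  ~~q, p.
      branch 1.1 (add ~q, ~p):
        × closes — contains both p and ~p.
      branch 1.2 (add ~~q, p):
        × closes — contains both q and ~q.
  branch 2 (add ~s, ~~((~(p -> r) <-> ~q) -> q)):
    ~(~q <-> p): β-rule — branch into ~q, ~p  //  ~~q, p.
      branch 2.1 (add ~q, ~p):
        × closes — contains both p and ~p.
      branch 2.2 (add ~~q, p):
        ~~((~(p -> r) <-> ~q) -> q): β-rule — branch into ~(~(p -> r) <-> ~q)  //  q.
          branch 2.2.1 (add ~(~(p -> r) <-> ~q)):
            ~(~(p -> r) <-> ~q): β-rule — branch into ~(p -> r), ~~q  //  ~~(p -> r), ~q.
              branch 2.2.1.1 (add ~(p -> r), ~~q):
                ~(p -> r): α-rule — add p, ~r.
                ○ open, literals {p=T, q=T, r=F, s=F}.
              branch 2.2.1.2 (add ~~(p -> r), ~q):
                × closes — contains both q and ~q.
          branch 2.2.2 (add q):
            ○ open, literals {p=T, q=T, s=F}.
4 branches closed, 2 open.
Each open branch fixes some atoms; the unmentioned ones are free. Counting distinct full assignments: branch {p=T, q=T, r=F, s=F} (none free) contributes 1 new; branch {p=T, q=T, s=F} (r) contributes 1 new. Total: 2.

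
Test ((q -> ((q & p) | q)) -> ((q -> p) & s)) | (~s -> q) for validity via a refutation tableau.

Not valid

Assume the negation and expand:
Initial set: {F (((q -> ((q & p) | q)) -> ((q -> p) & s)) | (~s -> q))}.
F (((q -> ((q & p) | q)) -> ((q -> p) & s)) | (~s -> q)): α-rule — add F ((q -> ((q & p) | q)) -> ((q -> p) & s)), F (~s -> q).
F ((q -> ((q & p) | q)) -> ((q -> p) & s)): α-rule — add T (q -> ((q & p) | q)), F ((q -> p) & s).
F (~s -> q): α-rule — add T ~s, F q.
T (q -> ((q & p) | q)): β-rule — branch into F q  //  T ((q & p) | q).
  branch 1 (add F q):
    F ((q -> p) & s): β-rule — branch into F (q -> p)  //  F s.
      branch 1.1 (add F (q -> p)):
        F (q -> p): α-rule — add T q, F p.
        × closes — contains both q and ~q.
      branch 1.2 (add F s):
        ○ open, literals {q=false, s=false}.
  branch 2 (add T ((q & p) | q)):
    F ((q -> p) & s): β-rule — branch into F (q -> p)  //  F s.
      branch 2.1 (add F (q -> p)):
        F (q -> p): α-rule — add T q, F p.
        × closes — contains both q and ~q.
      branch 2.2 (add F s):
        T ((q & p) | q): β-rule — branch into T (q & p)  //  T q.
          branch 2.2.1 (add T (q & p)):
            T (q & p): α-rule — add T q, T p.
            × closes — contains both q and ~q.
          branch 2.2.2 (add T q):
            × closes — contains both q and ~q.
4 branches closed, 1 open.
An open branch gives a countermodel: q=false, s=false (unmentioned atoms arbitrary); under it the original formula is false.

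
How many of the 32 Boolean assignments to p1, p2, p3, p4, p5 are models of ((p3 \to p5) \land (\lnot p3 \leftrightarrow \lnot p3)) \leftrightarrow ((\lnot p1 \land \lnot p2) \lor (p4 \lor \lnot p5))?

18

Initial set: {(((p3 \to p5) \land (\lnot p3 \leftrightarrow \lnot p3)) \leftrightarrow ((\lnot p1 \land \lnot p2) \lor (p4 \lor \lnot p5)))}.
(((p3 \to p5) \land (\lnot p3 \leftrightarrow \lnot p3)) \leftrightarrow ((\lnot p1 \land \lnot p2) \lor (p4 \lor \lnot p5))): β-rule — branch into ((p3 \to p5) \land (\lnot p3 \leftrightarrow \lnot p3)), ((\lnot p1 \land \lnot p2) \lor (p4 \lor \lnot p5))  //  \lnot ((p3 \to p5) \land (\lnot p3 \leftrightarrow \lnot p3)), \lnot ((\lnot p1 \land \lnot p2) \lor (p4 \lor \lnot p5)).
  branch 1 (add ((p3 \to p5) \land (\lnot p3 \leftrightarrow \lnot p3)), ((\lnot p1 \land \lnot p2) \lor (p4 \lor \lnot p5))):
    ((p3 \to p5) \land (\lnot p3 \leftrightarrow \lnot p3)): α-rule — add (p3 \to p5), (\lnot p3 \leftrightarrow \lnot p3).
    ((\lnot p1 \land \lnot p2) \lor (p4 \lor \lnot p5)): β-rule — branch into (\lnot p1 \land \lnot p2)  //  (p4 \lor \lnot p5).
      branch 1.1 (add (\lnot p1 \land \lnot p2)):
        (\lnot p1 \land \lnot p2): α-rule — add \lnot p1, \lnot p2.
        (p3 \to p5): β-rule — branch into \lnot p3  //  p5.
          branch 1.1.1 (add \lnot p3):
            (\lnot p3 \leftrightarrow \lnot p3): β-rule — branch into \lnot p3, \lnot p3  //  \lnot \lnot p3, \lnot \lnot p3.
              branch 1.1.1.1 (add \lnot p3, \lnot p3):
                ○ open, literals {p1=false, p2=false, p3=false}.
              branch 1.1.1.2 (add \lnot \lnot p3, \lnot \lnot p3):
                × closes — contains both p3 and \lnot p3.
          branch 1.1.2 (add p5):
            (\lnot p3 \leftrightarrow \lnot p3): β-rule — branch into \lnot p3, \lnot p3  //  \lnot \lnot p3, \lnot \lnot p3.
              branch 1.1.2.1 (add \lnot p3, \lnot p3):
                ○ open, literals {p1=false, p2=false, p3=false, p5=true}.
              branch 1.1.2.2 (add \lnot \lnot p3, \lnot \lnot p3):
                ○ open, literals {p1=false, p2=false, p3=true, p5=true}.
      branch 1.2 (add (p4 \lor \lnot p5)):
        (p3 \to p5): β-rule — branch into \lnot p3  //  p5.
          branch 1.2.1 (add \lnot p3):
            (\lnot p3 \leftrightarrow \lnot p3): β-rule — branch into \lnot p3, \lnot p3  //  \lnot \lnot p3, \lnot \lnot p3.
              branch 1.2.1.1 (add \lnot p3, \lnot p3):
                (p4 \lor \lnot p5): β-rule — branch into p4  //  \lnot p5.
                  branch 1.2.1.1.1 (add p4):
                    ○ open, literals {p3=false, p4=true}.
                  branch 1.2.1.1.2 (add \lnot p5):
                    ○ open, literals {p3=false, p5=false}.
              branch 1.2.1.2 (add \lnot \lnot p3, \lnot \lnot p3):
                × closes — contains both p3 and \lnot p3.
          branch 1.2.2 (add p5):
            (\lnot p3 \leftrightarrow \lnot p3): β-rule — branch into \lnot p3, \lnot p3  //  \lnot \lnot p3, \lnot \lnot p3.
              branch 1.2.2.1 (add \lnot p3, \lnot p3):
                (p4 \lor \lnot p5): β-rule — branch into p4  //  \lnot p5.
                  branch 1.2.2.1.1 (add p4):
                    ○ open, literals {p3=false, p4=true, p5=true}.
                  branch 1.2.2.1.2 (add \lnot p5):
                    × closes — contains both p5 and \lnot p5.
              branch 1.2.2.2 (add \lnot \lnot p3, \lnot \lnot p3):
                (p4 \lor \lnot p5): β-rule — branch into p4  //  \lnot p5.
                  branch 1.2.2.2.1 (add p4):
                    ○ open, literals {p3=true, p4=true, p5=true}.
                  branch 1.2.2.2.2 (add \lnot p5):
                    × closes — contains both p5 and \lnot p5.
  branch 2 (add \lnot ((p3 \to p5) \land (\lnot p3 \leftrightarrow \lnot p3)), \lnot ((\lnot p1 \land \lnot p2) \lor (p4 \lor \lnot p5))):
    \lnot ((\lnot p1 \land \lnot p2) \lor (p4 \lor \lnot p5)): α-rule — add \lnot (\lnot p1 \land \lnot p2), \lnot (p4 \lor \lnot p5).
    \lnot (p4 \lor \lnot p5): α-rule — add \lnot p4, \lnot \lnot p5.
    \lnot ((p3 \to p5) \land (\lnot p3 \leftrightarrow \lnot p3)): β-rule — branch into \lnot (p3 \to p5)  //  \lnot (\lnot p3 \leftrightarrow \lnot p3).
      branch 2.1 (add \lnot (p3 \to p5)):
        \lnot (p3 \to p5): α-rule — add p3, \lnot p5.
        × closes — contains both p5 and \lnot p5.
      branch 2.2 (add \lnot (\lnot p3 \leftrightarrow \lnot p3)):
        \lnot (\lnot p1 \land \lnot p2): β-rule — branch into \lnot \lnot p1  //  \lnot \lnot p2.
          branch 2.2.1 (add \lnot \lnot p1):
            \lnot (\lnot p3 \leftrightarrow \lnot p3): β-rule — branch into \lnot p3, \lnot \lnot p3  //  \lnot \lnot p3, \lnot p3.
              branch 2.2.1.1 (add \lnot p3, \lnot \lnot p3):
                × closes — contains both p3 and \lnot p3.
              branch 2.2.1.2 (add \lnot \lnot p3, \lnot p3):
                × closes — contains both p3 and \lnot p3.
          branch 2.2.2 (add \lnot \lnot p2):
            \lnot (\lnot p3 \leftrightarrow \lnot p3): β-rule — branch into \lnot p3, \lnot \lnot p3  //  \lnot \lnot p3, \lnot p3.
              branch 2.2.2.1 (add \lnot p3, \lnot \lnot p3):
                × closes — contains both p3 and \lnot p3.
              branch 2.2.2.2 (add \lnot \lnot p3, \lnot p3):
                × closes — contains both p3 and \lnot p3.
9 branches closed, 7 open.
Each open branch fixes some atoms; the unmentioned ones are free. Counting distinct full assignments: branch {p1=false, p2=false, p3=false} (p4, p5) contributes 4 new; branch {p1=false, p2=false, p3=false, p5=true} (p4) contributes 0 new; branch {p1=false, p2=false, p3=true, p5=true} (p4) contributes 2 new; branch {p3=false, p4=true} (p1, p2, p5) contributes 6 new; branch {p3=false, p5=false} (p1, p2, p4) contributes 3 new; branch {p3=false, p4=true, p5=true} (p1, p2) contributes 0 new; branch {p3=true, p4=true, p5=true} (p1, p2) contributes 3 new. Total: 18.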